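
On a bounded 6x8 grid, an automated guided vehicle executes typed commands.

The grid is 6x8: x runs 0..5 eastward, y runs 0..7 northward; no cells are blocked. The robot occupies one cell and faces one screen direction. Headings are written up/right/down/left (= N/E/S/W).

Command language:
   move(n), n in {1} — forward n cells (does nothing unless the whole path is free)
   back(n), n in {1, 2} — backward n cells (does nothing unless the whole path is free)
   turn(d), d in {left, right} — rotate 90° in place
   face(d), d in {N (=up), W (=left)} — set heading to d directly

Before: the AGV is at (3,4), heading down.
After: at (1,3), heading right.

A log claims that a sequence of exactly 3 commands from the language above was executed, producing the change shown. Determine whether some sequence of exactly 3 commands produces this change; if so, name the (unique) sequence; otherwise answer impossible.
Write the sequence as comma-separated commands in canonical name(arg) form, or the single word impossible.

move(1), turn(left), back(2)

key: cell and facing (now E) both changed — the 3 commands mix motion and turning
start: at (3,4), heading down
t=1 move(1) ⇒ at (3,3), heading down
t=2 turn(left) ⇒ at (3,3), heading right
t=3 back(2) ⇒ at (1,3), heading right
no other 3-command option fits: unique.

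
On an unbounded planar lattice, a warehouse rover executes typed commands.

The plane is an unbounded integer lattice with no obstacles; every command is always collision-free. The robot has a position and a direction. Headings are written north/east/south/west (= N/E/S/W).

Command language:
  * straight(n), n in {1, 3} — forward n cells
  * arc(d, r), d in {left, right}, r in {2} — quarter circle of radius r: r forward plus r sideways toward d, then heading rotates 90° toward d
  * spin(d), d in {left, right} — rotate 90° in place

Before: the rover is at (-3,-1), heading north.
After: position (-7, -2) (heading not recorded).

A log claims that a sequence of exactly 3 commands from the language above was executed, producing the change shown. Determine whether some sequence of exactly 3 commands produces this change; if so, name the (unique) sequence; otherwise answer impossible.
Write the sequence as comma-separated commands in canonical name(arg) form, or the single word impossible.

arc(left, 2), arc(left, 2), straight(1)

key: running straight(1) before arc(left, 2) would end elsewhere — order is forced
t0: at (-3,-1), heading north
step 1 (arc(left, 2)): at (-5,1), heading west
step 2 (arc(left, 2)): at (-7,-1), heading south
step 3 (straight(1)): at (-7,-2), heading south
no rival 3-sequence matches.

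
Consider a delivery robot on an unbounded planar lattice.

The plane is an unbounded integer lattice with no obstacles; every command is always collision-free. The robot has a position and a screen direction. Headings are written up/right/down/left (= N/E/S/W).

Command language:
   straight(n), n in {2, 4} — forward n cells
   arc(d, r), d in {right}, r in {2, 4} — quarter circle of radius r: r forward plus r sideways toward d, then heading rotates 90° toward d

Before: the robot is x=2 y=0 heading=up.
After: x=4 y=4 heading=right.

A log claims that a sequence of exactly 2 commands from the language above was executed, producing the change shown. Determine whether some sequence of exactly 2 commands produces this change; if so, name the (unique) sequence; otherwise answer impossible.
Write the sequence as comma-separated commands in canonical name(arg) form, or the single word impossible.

straight(2), arc(right, 2)

key: position moved to (4,4) AND the heading swung to E — translation plus rotation needed
t0: x=2 y=0 heading=up
t=1 straight(2) ⇒ x=2 y=2 heading=up
t=2 arc(right, 2) ⇒ x=4 y=4 heading=right
uniquely the one of 16 2-step routes that fits.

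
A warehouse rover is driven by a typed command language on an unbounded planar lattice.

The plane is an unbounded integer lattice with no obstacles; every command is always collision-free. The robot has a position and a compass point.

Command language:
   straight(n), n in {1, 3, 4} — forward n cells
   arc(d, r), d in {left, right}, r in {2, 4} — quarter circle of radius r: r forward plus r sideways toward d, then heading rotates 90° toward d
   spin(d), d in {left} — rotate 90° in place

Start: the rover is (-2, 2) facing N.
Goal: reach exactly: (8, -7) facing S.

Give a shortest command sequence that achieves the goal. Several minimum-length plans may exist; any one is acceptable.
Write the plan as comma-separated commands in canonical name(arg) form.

arc(right, 2), straight(4), arc(right, 4), straight(4), straight(3)

start: (-2, 2) facing N
step 1 (arc(right, 2)): (0, 4) facing E
step 2 (straight(4)): (4, 4) facing E
step 3 (arc(right, 4)): (8, 0) facing S
step 4 (straight(4)): (8, -4) facing S
step 5 (straight(3)): (8, -7) facing S
shorter routes all fall short; 5 is best.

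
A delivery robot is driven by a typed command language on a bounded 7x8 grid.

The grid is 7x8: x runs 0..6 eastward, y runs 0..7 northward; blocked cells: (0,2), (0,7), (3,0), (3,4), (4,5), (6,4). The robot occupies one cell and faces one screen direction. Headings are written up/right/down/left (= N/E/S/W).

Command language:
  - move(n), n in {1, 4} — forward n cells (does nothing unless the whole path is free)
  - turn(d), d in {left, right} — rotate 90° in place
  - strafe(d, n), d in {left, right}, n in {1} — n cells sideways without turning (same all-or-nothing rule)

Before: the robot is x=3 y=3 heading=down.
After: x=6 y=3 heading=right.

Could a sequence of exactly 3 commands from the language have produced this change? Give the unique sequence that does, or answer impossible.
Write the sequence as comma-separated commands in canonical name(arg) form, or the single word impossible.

strafe(right, 1), turn(left), move(4)

key: cell and facing (now E) both changed — the 3 commands mix motion and turning
begin: x=3 y=3 heading=down
step 1 (strafe(right, 1)): x=2 y=3 heading=down
step 2 (turn(left)): x=2 y=3 heading=right
step 3 (move(4)): x=6 y=3 heading=right
uniquely the one of 216 3-step routes that fits.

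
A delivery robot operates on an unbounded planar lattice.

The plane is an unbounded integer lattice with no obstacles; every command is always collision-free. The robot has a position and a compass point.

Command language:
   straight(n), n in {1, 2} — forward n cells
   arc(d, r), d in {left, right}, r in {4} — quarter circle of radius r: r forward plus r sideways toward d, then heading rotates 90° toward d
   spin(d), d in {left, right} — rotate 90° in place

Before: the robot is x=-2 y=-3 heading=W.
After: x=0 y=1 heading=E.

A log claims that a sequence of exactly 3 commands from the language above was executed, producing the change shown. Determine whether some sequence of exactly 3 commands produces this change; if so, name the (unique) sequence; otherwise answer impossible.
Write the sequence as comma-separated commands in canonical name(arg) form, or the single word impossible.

key: cell and facing (now E) both changed — the 3 commands mix motion and turning
begin: x=-2 y=-3 heading=W
t=1 straight(2) ⇒ x=-4 y=-3 heading=W
t=2 spin(right) ⇒ x=-4 y=-3 heading=N
t=3 arc(right, 4) ⇒ x=0 y=1 heading=E
uniquely the one of 216 3-step routes that fits.

straight(2), spin(right), arc(right, 4)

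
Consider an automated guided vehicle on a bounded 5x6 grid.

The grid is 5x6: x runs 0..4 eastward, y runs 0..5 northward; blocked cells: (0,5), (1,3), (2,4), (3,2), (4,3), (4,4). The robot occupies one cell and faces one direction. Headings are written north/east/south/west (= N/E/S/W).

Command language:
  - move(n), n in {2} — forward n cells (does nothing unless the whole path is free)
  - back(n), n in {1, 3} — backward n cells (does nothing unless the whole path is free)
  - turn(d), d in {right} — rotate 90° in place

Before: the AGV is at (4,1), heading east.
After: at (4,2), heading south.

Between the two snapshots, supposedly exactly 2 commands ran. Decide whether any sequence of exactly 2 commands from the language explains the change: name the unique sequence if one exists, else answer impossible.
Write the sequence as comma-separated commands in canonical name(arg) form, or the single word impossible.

turn(right), back(1)

key: cell and facing (now S) both changed — the 2 commands mix motion and turning
t0: at (4,1), heading east
1. turn(right) → at (4,1), heading south
2. back(1) → at (4,2), heading south
uniquely the one of 16 2-step routes that fits.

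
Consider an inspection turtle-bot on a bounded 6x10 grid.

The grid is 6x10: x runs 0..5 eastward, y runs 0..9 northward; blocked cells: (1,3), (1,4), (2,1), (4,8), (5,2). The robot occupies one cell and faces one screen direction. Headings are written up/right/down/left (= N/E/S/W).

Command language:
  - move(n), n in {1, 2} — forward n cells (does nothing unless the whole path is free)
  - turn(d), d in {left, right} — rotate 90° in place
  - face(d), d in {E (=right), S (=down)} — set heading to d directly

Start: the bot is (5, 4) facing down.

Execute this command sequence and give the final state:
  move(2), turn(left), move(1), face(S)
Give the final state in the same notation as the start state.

(5, 4) facing down

begin: (5, 4) facing down
step 1 (move(2)): (5, 4) facing down
step 2 (turn(left)): (5, 4) facing right
step 3 (move(1)): (5, 4) facing right
step 4 (face(S)): (5, 4) facing down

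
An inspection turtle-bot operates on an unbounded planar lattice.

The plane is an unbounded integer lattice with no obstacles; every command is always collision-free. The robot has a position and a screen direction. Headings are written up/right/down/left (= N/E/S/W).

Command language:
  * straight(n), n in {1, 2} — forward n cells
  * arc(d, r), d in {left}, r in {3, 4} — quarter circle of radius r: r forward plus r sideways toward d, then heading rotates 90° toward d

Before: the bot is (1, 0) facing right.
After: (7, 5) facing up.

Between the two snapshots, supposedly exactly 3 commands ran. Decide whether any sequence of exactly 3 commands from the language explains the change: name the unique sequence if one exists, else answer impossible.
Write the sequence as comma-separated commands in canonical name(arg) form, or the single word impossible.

straight(2), arc(left, 4), straight(1)

key: running straight(1) before straight(2) would end elsewhere — order is forced
start: (1, 0) facing right
1. straight(2) → (3, 0) facing right
2. arc(left, 4) → (7, 4) facing up
3. straight(1) → (7, 5) facing up
no other 3-command option fits: unique.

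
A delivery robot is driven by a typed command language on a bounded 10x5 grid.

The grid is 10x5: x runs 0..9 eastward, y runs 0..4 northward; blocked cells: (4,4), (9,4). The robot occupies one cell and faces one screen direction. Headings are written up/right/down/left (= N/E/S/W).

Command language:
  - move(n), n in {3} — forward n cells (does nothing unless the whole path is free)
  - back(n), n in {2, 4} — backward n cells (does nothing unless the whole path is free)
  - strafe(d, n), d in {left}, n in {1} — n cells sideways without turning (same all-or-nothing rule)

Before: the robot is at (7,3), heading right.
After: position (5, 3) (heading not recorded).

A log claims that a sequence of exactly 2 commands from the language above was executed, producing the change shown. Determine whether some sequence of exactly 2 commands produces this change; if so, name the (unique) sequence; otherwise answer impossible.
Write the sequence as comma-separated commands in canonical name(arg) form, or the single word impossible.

key: move(3) would leave the grid, so it does nothing
from: at (7,3), heading right
step 1 (move(3)): at (7,3), heading right
step 2 (back(2)): at (5,3), heading right
all 16 alternatives checked — unique.

move(3), back(2)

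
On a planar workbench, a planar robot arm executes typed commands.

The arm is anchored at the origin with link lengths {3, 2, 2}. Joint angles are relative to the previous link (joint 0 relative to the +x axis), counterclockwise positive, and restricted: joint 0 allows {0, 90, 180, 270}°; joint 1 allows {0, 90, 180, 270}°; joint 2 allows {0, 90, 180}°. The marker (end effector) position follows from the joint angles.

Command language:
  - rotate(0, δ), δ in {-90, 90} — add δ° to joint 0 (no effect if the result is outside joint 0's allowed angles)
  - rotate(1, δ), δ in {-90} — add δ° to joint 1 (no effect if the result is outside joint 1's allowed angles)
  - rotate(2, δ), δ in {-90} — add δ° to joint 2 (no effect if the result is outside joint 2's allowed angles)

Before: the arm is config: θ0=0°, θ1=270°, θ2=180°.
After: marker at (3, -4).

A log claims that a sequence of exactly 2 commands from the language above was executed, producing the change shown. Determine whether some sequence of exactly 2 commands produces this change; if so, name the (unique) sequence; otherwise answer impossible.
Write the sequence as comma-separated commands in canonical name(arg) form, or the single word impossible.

t0: config: θ0=0°, θ1=270°, θ2=180°
[1] after rotate(2, -90): config: θ0=0°, θ1=270°, θ2=90°
[2] after rotate(2, -90): config: θ0=0°, θ1=270°, θ2=0°
uniquely the one of 16 2-step routes that fits.

rotate(2, -90), rotate(2, -90)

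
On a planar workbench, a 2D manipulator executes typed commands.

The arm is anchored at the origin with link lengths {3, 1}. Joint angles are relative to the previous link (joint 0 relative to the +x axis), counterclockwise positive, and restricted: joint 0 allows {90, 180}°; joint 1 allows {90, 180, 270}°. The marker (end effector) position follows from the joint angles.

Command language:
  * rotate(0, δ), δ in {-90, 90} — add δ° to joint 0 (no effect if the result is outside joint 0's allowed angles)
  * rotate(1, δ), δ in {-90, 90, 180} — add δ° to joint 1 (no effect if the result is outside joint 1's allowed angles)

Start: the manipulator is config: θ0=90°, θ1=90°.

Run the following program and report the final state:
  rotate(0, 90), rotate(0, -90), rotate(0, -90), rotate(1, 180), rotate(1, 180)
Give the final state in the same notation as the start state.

start: config: θ0=90°, θ1=90°
1. rotate(0, 90) → config: θ0=180°, θ1=90°
2. rotate(0, -90) → config: θ0=90°, θ1=90°
3. rotate(0, -90) → config: θ0=90°, θ1=90°
4. rotate(1, 180) → config: θ0=90°, θ1=270°
5. rotate(1, 180) → config: θ0=90°, θ1=90°

config: θ0=90°, θ1=90°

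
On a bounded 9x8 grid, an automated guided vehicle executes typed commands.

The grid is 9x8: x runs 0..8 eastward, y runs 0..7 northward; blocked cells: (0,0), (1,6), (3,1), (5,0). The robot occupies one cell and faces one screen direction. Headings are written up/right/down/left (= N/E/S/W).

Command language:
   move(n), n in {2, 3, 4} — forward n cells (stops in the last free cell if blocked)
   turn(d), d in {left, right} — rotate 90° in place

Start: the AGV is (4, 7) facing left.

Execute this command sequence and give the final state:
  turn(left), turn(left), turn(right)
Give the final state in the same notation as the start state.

(4, 7) facing down

t0: (4, 7) facing left
1. turn(left) → (4, 7) facing down
2. turn(left) → (4, 7) facing right
3. turn(right) → (4, 7) facing down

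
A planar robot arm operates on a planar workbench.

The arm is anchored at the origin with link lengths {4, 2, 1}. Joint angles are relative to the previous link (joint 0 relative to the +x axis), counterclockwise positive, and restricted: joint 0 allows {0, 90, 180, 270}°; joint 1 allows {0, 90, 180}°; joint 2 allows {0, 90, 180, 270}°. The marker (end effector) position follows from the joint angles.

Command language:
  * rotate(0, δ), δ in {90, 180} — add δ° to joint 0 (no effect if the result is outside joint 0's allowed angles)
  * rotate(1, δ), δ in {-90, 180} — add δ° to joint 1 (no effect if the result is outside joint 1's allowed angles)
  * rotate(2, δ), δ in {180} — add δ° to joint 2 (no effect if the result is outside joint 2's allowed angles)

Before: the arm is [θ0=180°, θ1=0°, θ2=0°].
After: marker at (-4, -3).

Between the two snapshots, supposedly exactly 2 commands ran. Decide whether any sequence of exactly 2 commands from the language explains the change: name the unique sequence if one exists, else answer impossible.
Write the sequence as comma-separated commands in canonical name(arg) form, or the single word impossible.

rotate(1, 180), rotate(1, -90)

key: running rotate(1, -90) before rotate(1, 180) would end elsewhere — order is forced
start: [θ0=180°, θ1=0°, θ2=0°]
1. rotate(1, 180) → [θ0=180°, θ1=180°, θ2=0°]
2. rotate(1, -90) → [θ0=180°, θ1=90°, θ2=0°]
all 25 alternatives checked — unique.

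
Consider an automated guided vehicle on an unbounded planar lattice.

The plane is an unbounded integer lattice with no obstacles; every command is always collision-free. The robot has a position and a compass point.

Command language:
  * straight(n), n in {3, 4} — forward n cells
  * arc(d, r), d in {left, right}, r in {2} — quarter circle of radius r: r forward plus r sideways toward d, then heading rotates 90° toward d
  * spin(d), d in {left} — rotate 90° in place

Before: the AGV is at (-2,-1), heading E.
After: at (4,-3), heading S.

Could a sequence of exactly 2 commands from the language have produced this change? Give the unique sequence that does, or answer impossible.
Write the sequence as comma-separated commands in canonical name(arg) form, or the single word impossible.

straight(4), arc(right, 2)

key: cell and facing (now S) both changed — the 2 commands mix motion and turning
begin: at (-2,-1), heading E
1. straight(4) → at (2,-1), heading E
2. arc(right, 2) → at (4,-3), heading S
no other 2-command option fits: unique.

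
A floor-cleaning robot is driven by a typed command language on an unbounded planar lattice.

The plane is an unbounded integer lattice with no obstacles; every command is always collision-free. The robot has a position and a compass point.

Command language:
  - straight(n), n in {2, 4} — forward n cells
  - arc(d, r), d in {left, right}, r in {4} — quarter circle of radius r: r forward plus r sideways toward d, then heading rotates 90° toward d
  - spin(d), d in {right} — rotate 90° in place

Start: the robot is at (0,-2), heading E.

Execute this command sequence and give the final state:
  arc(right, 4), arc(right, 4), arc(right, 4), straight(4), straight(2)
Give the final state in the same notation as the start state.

at (-4,0), heading N

t0: at (0,-2), heading E
step 1 (arc(right, 4)): at (4,-6), heading S
step 2 (arc(right, 4)): at (0,-10), heading W
step 3 (arc(right, 4)): at (-4,-6), heading N
step 4 (straight(4)): at (-4,-2), heading N
step 5 (straight(2)): at (-4,0), heading N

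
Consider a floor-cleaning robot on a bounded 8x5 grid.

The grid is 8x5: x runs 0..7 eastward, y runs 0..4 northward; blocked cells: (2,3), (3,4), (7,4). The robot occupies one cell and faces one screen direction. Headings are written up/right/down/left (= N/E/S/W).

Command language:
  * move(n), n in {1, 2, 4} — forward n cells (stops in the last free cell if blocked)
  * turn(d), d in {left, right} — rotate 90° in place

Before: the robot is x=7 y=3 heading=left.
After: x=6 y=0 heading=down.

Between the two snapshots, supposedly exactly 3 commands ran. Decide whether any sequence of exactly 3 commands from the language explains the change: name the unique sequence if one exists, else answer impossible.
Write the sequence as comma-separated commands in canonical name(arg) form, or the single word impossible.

move(1), turn(left), move(4)

key: position moved to (6,0) AND the heading swung to S — translation plus rotation needed
from: x=7 y=3 heading=left
t=1 move(1) ⇒ x=6 y=3 heading=left
t=2 turn(left) ⇒ x=6 y=3 heading=down
t=3 move(4) ⇒ x=6 y=0 heading=down
all 125 alternatives checked — unique.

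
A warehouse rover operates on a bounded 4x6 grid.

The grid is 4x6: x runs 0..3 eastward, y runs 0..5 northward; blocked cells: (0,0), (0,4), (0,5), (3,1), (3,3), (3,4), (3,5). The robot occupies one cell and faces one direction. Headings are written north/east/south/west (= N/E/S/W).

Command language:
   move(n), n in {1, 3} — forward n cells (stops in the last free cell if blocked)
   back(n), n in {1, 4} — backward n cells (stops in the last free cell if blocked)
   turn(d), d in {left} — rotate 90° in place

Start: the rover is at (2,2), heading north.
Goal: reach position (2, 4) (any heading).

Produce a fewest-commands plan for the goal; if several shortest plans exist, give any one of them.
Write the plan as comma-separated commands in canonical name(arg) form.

move(3), back(1)

initial: at (2,2), heading north
[1] after move(3): at (2,5), heading north
[2] after back(1): at (2,4), heading north
no 1-step plan works, so 2 is optimal.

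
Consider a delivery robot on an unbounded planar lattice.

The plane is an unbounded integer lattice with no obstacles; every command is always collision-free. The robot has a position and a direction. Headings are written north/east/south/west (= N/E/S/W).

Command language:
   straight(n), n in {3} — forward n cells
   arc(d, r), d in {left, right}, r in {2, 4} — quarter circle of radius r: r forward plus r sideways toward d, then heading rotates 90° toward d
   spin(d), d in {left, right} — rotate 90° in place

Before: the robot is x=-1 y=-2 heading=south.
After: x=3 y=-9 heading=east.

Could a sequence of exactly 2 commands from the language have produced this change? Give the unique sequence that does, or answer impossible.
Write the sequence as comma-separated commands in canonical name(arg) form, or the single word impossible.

key: running arc(left, 4) before straight(3) would end elsewhere — order is forced
begin: x=-1 y=-2 heading=south
[1] after straight(3): x=-1 y=-5 heading=south
[2] after arc(left, 4): x=3 y=-9 heading=east
no other 2-command option fits: unique.

straight(3), arc(left, 4)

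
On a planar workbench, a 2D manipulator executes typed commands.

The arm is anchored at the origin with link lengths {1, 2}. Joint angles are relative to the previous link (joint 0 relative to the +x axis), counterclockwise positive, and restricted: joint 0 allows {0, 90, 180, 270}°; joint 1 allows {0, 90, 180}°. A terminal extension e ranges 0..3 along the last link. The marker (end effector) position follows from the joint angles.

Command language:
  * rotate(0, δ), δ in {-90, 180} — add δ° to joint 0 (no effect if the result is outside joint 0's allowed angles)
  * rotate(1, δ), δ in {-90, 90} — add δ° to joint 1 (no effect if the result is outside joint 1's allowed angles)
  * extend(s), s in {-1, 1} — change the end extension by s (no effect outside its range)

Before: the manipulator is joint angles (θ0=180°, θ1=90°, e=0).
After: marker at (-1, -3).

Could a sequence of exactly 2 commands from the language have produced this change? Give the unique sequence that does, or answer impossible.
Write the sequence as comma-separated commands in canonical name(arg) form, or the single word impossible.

extend(-1), extend(1)

key: running extend(1) before extend(-1) would end elsewhere — order is forced
start: joint angles (θ0=180°, θ1=90°, e=0)
t=1 extend(-1) ⇒ joint angles (θ0=180°, θ1=90°, e=0)
t=2 extend(1) ⇒ joint angles (θ0=180°, θ1=90°, e=1)
no other 2-command option fits: unique.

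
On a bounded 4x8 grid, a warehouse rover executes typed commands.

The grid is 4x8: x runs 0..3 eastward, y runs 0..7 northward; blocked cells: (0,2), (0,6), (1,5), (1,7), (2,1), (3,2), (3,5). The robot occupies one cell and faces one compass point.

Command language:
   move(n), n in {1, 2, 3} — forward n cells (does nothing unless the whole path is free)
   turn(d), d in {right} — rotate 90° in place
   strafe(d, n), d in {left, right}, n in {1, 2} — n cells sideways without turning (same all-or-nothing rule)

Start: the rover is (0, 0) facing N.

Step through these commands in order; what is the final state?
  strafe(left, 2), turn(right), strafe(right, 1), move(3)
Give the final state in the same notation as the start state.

t0: (0, 0) facing N
1. strafe(left, 2) → (0, 0) facing N
2. turn(right) → (0, 0) facing E
3. strafe(right, 1) → (0, 0) facing E
4. move(3) → (3, 0) facing E

(3, 0) facing E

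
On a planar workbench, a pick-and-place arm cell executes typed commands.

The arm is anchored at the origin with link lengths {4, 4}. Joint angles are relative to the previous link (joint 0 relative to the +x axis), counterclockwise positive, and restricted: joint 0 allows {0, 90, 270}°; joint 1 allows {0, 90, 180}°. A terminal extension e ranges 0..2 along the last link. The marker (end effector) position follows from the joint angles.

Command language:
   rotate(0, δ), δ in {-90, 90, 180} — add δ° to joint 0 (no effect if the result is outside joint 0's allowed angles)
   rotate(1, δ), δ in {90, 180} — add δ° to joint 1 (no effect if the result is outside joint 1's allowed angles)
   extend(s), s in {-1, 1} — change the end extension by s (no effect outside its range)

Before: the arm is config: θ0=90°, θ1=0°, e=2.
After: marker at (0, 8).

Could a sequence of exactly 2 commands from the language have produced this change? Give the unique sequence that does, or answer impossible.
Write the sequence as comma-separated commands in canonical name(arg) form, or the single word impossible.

start: config: θ0=90°, θ1=0°, e=2
step 1 (extend(-1)): config: θ0=90°, θ1=0°, e=1
step 2 (extend(-1)): config: θ0=90°, θ1=0°, e=0
no other 2-command option fits: unique.

extend(-1), extend(-1)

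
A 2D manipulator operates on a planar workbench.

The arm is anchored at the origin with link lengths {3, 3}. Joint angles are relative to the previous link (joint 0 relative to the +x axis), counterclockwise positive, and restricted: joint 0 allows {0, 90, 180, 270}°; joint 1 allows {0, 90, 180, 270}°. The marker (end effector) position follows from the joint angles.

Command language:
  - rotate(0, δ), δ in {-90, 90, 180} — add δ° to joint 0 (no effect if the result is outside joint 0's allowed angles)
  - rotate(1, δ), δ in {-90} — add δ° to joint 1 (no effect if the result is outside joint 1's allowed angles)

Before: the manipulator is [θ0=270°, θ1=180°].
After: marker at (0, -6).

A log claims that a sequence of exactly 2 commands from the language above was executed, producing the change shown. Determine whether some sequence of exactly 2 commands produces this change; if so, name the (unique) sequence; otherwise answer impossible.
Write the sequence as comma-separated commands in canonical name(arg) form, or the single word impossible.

initial: [θ0=270°, θ1=180°]
[1] after rotate(1, -90): [θ0=270°, θ1=90°]
[2] after rotate(1, -90): [θ0=270°, θ1=0°]
uniquely the one of 16 2-step routes that fits.

rotate(1, -90), rotate(1, -90)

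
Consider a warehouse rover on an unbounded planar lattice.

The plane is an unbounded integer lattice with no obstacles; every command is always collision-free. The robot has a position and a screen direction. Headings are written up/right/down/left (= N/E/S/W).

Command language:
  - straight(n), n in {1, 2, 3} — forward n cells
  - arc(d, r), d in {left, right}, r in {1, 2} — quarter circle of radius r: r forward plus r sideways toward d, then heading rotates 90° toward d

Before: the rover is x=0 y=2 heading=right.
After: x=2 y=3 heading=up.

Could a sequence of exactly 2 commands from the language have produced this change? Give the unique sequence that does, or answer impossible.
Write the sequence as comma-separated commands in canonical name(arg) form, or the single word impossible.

straight(1), arc(left, 1)

key: position moved to (2,3) AND the heading swung to N — translation plus rotation needed
start: x=0 y=2 heading=right
step 1 (straight(1)): x=1 y=2 heading=right
step 2 (arc(left, 1)): x=2 y=3 heading=up
all 49 alternatives checked — unique.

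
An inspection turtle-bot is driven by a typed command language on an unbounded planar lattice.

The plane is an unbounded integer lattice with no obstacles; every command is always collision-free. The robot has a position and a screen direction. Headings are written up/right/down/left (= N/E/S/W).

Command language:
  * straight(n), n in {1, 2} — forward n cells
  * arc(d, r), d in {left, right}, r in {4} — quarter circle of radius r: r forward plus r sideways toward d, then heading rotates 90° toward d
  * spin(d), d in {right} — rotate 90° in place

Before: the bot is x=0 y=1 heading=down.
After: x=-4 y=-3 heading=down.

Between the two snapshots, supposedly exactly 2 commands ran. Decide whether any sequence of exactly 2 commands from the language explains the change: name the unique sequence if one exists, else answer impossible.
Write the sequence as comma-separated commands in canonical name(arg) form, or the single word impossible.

spin(right), arc(left, 4)

key: still facing S at the end — net rotation zero over 2 steps
t0: x=0 y=1 heading=down
[1] after spin(right): x=0 y=1 heading=left
[2] after arc(left, 4): x=-4 y=-3 heading=down
uniquely the one of 25 2-step routes that fits.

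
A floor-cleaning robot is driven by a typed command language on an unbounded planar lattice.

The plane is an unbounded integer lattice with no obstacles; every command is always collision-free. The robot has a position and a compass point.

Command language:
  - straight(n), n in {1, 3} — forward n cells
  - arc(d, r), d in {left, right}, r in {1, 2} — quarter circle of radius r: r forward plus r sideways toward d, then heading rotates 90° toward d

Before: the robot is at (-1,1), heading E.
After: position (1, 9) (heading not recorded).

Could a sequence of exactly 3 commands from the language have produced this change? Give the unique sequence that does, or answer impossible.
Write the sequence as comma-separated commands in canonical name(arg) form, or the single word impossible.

key: order matters: swapping arc(left, 2) and straight(3) lands elsewhere
begin: at (-1,1), heading E
[1] after arc(left, 2): at (1,3), heading N
[2] after straight(3): at (1,6), heading N
[3] after straight(3): at (1,9), heading N
no rival 3-sequence matches.

arc(left, 2), straight(3), straight(3)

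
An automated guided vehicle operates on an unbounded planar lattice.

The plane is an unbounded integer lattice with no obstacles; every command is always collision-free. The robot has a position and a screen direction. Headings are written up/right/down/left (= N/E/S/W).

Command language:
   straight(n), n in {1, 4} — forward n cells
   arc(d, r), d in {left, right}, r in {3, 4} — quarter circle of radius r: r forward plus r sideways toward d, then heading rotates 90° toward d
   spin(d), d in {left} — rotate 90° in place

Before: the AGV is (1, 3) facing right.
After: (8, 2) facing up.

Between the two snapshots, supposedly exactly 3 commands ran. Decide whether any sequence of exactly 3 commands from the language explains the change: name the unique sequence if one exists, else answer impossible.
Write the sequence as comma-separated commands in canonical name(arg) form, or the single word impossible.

key: running arc(left, 3) before arc(right, 4) would end elsewhere — order is forced
start: (1, 3) facing right
1. arc(right, 4) → (5, -1) facing down
2. spin(left) → (5, -1) facing right
3. arc(left, 3) → (8, 2) facing up
no rival 3-sequence matches.

arc(right, 4), spin(left), arc(left, 3)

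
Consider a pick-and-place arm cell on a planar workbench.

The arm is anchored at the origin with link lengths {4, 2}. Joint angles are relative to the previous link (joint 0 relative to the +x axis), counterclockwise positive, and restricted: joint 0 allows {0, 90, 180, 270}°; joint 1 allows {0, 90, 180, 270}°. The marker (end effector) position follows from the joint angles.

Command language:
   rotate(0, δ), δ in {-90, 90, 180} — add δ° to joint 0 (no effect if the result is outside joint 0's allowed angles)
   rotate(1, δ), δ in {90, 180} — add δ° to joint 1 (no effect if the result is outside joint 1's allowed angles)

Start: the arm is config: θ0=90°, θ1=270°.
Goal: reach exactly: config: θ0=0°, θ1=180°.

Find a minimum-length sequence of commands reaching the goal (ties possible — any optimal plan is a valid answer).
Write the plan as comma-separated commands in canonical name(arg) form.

rotate(1, 180), rotate(0, -90), rotate(1, 90)

initial: config: θ0=90°, θ1=270°
step 1 (rotate(1, 180)): config: θ0=90°, θ1=90°
step 2 (rotate(0, -90)): config: θ0=0°, θ1=90°
step 3 (rotate(1, 90)): config: θ0=0°, θ1=180°
nothing shorter than 3 reaches the goal.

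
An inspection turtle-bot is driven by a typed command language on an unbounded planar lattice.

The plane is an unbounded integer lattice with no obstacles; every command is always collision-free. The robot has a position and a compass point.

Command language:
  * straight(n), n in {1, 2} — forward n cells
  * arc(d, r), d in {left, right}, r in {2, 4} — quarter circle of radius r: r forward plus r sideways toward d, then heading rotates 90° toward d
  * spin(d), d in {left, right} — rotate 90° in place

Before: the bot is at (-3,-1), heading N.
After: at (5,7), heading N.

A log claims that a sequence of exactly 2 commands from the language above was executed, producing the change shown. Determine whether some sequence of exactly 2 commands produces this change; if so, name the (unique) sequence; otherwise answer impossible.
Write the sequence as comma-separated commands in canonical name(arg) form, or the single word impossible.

key: heading stays N — rotations cancel among the 2 commands
begin: at (-3,-1), heading N
1. arc(right, 4) → at (1,3), heading E
2. arc(left, 4) → at (5,7), heading N
uniquely the one of 64 2-step routes that fits.

arc(right, 4), arc(left, 4)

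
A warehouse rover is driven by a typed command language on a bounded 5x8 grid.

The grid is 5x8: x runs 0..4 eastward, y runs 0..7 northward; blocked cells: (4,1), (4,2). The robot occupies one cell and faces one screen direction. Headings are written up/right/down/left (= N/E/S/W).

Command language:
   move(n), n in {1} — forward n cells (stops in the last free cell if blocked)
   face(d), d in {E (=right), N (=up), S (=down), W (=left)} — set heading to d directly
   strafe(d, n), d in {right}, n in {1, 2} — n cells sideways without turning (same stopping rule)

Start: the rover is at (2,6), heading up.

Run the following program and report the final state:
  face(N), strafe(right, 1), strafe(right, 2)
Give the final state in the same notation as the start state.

begin: at (2,6), heading up
1. face(N) → at (2,6), heading up
2. strafe(right, 1) → at (3,6), heading up
3. strafe(right, 2) → at (4,6), heading up

at (4,6), heading up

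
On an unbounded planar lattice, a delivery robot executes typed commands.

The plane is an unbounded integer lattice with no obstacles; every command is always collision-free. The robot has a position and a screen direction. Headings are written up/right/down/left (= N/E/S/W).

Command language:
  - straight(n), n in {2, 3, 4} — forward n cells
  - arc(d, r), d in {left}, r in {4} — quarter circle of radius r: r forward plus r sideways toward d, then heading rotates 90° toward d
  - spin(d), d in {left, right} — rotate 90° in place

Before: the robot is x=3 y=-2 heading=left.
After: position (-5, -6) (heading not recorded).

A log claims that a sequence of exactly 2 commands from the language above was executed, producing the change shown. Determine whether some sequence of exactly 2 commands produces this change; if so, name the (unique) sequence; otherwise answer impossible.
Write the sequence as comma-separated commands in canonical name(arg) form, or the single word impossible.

straight(4), arc(left, 4)

key: running arc(left, 4) before straight(4) would end elsewhere — order is forced
begin: x=3 y=-2 heading=left
[1] after straight(4): x=-1 y=-2 heading=left
[2] after arc(left, 4): x=-5 y=-6 heading=down
no other 2-command option fits: unique.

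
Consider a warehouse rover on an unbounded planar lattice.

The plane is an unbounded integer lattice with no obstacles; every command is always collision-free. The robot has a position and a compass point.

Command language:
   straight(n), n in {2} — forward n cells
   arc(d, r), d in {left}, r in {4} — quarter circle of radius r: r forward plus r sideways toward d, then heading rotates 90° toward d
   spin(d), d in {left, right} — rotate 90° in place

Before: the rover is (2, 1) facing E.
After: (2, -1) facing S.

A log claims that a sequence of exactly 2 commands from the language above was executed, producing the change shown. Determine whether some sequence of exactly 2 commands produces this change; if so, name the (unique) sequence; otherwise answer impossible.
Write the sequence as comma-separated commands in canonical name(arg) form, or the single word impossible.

spin(right), straight(2)

key: cell and facing (now S) both changed — the 2 commands mix motion and turning
initial: (2, 1) facing E
t=1 spin(right) ⇒ (2, 1) facing S
t=2 straight(2) ⇒ (2, -1) facing S
uniquely the one of 16 2-step routes that fits.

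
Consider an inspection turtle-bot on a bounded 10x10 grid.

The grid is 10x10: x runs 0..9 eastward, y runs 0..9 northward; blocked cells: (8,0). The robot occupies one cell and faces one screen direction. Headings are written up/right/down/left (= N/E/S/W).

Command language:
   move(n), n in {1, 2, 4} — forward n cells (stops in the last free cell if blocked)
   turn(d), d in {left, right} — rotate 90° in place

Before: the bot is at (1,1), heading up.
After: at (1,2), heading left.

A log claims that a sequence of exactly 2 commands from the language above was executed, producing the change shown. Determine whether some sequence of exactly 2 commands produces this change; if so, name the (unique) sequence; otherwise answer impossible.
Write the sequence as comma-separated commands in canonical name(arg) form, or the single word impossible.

key: running turn(left) before move(1) would end elsewhere — order is forced
from: at (1,1), heading up
[1] after move(1): at (1,2), heading up
[2] after turn(left): at (1,2), heading left
all 25 alternatives checked — unique.

move(1), turn(left)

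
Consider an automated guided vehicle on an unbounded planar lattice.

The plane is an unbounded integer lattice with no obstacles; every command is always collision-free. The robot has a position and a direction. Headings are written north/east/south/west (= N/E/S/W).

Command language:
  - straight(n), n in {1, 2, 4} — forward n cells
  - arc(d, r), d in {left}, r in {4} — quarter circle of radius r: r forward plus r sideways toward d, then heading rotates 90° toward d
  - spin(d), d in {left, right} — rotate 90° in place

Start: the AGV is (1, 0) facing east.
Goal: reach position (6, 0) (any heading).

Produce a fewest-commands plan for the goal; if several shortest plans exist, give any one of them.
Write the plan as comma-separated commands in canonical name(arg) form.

from: (1, 0) facing east
t=1 straight(1) ⇒ (2, 0) facing east
t=2 straight(4) ⇒ (6, 0) facing east
minimal: 2 command(s), checked below 2.

straight(1), straight(4)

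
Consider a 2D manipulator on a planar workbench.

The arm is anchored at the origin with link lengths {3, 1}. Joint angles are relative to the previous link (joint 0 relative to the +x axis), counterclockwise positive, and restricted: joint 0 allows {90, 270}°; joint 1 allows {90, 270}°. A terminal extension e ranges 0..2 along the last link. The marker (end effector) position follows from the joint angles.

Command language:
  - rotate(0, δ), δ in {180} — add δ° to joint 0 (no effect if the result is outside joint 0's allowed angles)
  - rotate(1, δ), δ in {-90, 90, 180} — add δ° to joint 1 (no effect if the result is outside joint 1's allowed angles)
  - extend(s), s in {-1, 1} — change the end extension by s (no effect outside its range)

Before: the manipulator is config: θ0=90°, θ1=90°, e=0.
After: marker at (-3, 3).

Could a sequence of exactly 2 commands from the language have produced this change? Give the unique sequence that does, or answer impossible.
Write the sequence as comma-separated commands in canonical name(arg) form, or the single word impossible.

extend(1), extend(1)

initial: config: θ0=90°, θ1=90°, e=0
1. extend(1) → config: θ0=90°, θ1=90°, e=1
2. extend(1) → config: θ0=90°, θ1=90°, e=2
no rival 2-sequence matches.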